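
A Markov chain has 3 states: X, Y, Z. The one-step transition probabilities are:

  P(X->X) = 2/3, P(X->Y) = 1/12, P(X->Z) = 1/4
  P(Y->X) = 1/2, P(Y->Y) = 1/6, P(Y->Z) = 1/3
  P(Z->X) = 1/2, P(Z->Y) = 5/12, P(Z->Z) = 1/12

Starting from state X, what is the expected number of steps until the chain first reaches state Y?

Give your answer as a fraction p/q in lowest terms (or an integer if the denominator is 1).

Answer: 84/13

Derivation:
Let h_i = expected steps to first reach Y from state i.
Boundary: h_Y = 0.
First-step equations for the other states:
  h_X = 1 + 2/3*h_X + 1/12*h_Y + 1/4*h_Z
  h_Z = 1 + 1/2*h_X + 5/12*h_Y + 1/12*h_Z

Substituting h_Y = 0 and rearranging gives the linear system (I - Q) h = 1:
  [1/3, -1/4] . (h_X, h_Z) = 1
  [-1/2, 11/12] . (h_X, h_Z) = 1

Solving yields:
  h_X = 84/13
  h_Z = 60/13

Starting state is X, so the expected hitting time is h_X = 84/13.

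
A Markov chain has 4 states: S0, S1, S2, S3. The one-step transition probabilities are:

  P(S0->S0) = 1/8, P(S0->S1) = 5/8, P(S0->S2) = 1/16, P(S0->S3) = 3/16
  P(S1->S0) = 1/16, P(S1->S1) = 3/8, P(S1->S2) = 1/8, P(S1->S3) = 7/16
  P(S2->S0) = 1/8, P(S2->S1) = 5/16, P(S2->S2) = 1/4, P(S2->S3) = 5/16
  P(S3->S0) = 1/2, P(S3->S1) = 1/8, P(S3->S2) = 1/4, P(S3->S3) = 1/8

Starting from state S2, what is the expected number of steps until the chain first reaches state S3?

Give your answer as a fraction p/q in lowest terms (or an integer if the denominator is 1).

Answer: 784/271

Derivation:
Let h_i = expected steps to first reach S3 from state i.
Boundary: h_S3 = 0.
First-step equations for the other states:
  h_S0 = 1 + 1/8*h_S0 + 5/8*h_S1 + 1/16*h_S2 + 3/16*h_S3
  h_S1 = 1 + 1/16*h_S0 + 3/8*h_S1 + 1/8*h_S2 + 7/16*h_S3
  h_S2 = 1 + 1/8*h_S0 + 5/16*h_S1 + 1/4*h_S2 + 5/16*h_S3

Substituting h_S3 = 0 and rearranging gives the linear system (I - Q) h = 1:
  [7/8, -5/8, -1/16] . (h_S0, h_S1, h_S2) = 1
  [-1/16, 5/8, -1/8] . (h_S0, h_S1, h_S2) = 1
  [-1/8, -5/16, 3/4] . (h_S0, h_S1, h_S2) = 1

Solving yields:
  h_S0 = 848/271
  h_S1 = 3376/1355
  h_S2 = 784/271

Starting state is S2, so the expected hitting time is h_S2 = 784/271.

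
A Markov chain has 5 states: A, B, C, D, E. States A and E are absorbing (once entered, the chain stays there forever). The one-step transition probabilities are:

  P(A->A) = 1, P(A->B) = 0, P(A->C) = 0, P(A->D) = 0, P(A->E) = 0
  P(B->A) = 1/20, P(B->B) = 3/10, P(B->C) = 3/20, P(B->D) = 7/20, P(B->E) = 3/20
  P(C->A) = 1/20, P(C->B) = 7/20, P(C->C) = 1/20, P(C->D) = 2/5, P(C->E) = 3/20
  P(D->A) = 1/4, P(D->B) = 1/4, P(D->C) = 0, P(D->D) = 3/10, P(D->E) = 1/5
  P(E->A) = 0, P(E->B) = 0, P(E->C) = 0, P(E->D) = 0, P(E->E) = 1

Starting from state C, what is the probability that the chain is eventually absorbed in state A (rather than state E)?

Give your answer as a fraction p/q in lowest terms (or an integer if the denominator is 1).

Let a_i = P(absorbed in A | start in state i).
Boundary conditions: a_A = 1, a_E = 0.
For each transient state i, a_i = sum_j P(i->j) * a_j:
  a_B = 1/20*a_A + 3/10*a_B + 3/20*a_C + 7/20*a_D + 3/20*a_E
  a_C = 1/20*a_A + 7/20*a_B + 1/20*a_C + 2/5*a_D + 3/20*a_E
  a_D = 1/4*a_A + 1/4*a_B + 0*a_C + 3/10*a_D + 1/5*a_E

Substituting a_A = 1 and a_E = 0, rearrange to (I - Q) a = r where r[i] = P(i -> A):
  [7/10, -3/20, -7/20] . (a_B, a_C, a_D) = 1/20
  [-7/20, 19/20, -2/5] . (a_B, a_C, a_D) = 1/20
  [-1/4, 0, 7/10] . (a_B, a_C, a_D) = 1/4

Solving yields:
  a_B = 1093/2645
  a_C = 48/115
  a_D = 267/529

Starting state is C, so the absorption probability is a_C = 48/115.

Answer: 48/115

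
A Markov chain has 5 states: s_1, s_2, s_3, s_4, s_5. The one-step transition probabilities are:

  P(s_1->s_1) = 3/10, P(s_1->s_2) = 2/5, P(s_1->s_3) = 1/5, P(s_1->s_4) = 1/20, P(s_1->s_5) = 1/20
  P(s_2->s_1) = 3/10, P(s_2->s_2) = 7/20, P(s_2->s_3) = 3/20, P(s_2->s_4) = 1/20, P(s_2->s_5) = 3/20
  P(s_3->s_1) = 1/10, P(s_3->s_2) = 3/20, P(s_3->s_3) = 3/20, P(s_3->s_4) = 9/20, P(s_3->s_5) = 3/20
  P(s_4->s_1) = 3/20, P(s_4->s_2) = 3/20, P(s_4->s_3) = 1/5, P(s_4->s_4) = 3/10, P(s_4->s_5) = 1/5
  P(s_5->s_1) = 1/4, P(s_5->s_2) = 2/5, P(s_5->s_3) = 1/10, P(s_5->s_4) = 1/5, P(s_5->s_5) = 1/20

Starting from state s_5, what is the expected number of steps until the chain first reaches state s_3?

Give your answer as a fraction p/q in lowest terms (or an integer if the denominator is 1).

Let h_i = expected steps to first reach s_3 from state i.
Boundary: h_s_3 = 0.
First-step equations for the other states:
  h_s_1 = 1 + 3/10*h_s_1 + 2/5*h_s_2 + 1/5*h_s_3 + 1/20*h_s_4 + 1/20*h_s_5
  h_s_2 = 1 + 3/10*h_s_1 + 7/20*h_s_2 + 3/20*h_s_3 + 1/20*h_s_4 + 3/20*h_s_5
  h_s_4 = 1 + 3/20*h_s_1 + 3/20*h_s_2 + 1/5*h_s_3 + 3/10*h_s_4 + 1/5*h_s_5
  h_s_5 = 1 + 1/4*h_s_1 + 2/5*h_s_2 + 1/10*h_s_3 + 1/5*h_s_4 + 1/20*h_s_5

Substituting h_s_3 = 0 and rearranging gives the linear system (I - Q) h = 1:
  [7/10, -2/5, -1/20, -1/20] . (h_s_1, h_s_2, h_s_4, h_s_5) = 1
  [-3/10, 13/20, -1/20, -3/20] . (h_s_1, h_s_2, h_s_4, h_s_5) = 1
  [-3/20, -3/20, 7/10, -1/5] . (h_s_1, h_s_2, h_s_4, h_s_5) = 1
  [-1/4, -2/5, -1/5, 19/20] . (h_s_1, h_s_2, h_s_4, h_s_5) = 1

Solving yields:
  h_s_1 = 8188/1409
  h_s_2 = 8656/1409
  h_s_4 = 8196/1409
  h_s_5 = 9008/1409

Starting state is s_5, so the expected hitting time is h_s_5 = 9008/1409.

Answer: 9008/1409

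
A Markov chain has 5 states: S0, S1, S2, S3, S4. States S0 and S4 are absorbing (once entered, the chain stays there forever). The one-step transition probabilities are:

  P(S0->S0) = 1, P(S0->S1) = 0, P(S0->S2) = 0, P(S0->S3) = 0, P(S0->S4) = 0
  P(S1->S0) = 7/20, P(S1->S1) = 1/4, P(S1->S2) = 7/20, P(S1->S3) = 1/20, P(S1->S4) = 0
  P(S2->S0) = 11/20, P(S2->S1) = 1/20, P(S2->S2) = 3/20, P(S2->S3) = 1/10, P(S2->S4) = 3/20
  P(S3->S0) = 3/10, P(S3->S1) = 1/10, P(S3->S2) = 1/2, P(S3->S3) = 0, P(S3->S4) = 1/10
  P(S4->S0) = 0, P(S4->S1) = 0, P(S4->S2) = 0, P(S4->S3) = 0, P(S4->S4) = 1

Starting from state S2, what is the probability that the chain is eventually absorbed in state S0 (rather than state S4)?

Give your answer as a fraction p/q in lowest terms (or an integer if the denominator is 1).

Answer: 908/1147

Derivation:
Let a_i = P(absorbed in S0 | start in state i).
Boundary conditions: a_S0 = 1, a_S4 = 0.
For each transient state i, a_i = sum_j P(i->j) * a_j:
  a_S1 = 7/20*a_S0 + 1/4*a_S1 + 7/20*a_S2 + 1/20*a_S3 + 0*a_S4
  a_S2 = 11/20*a_S0 + 1/20*a_S1 + 3/20*a_S2 + 1/10*a_S3 + 3/20*a_S4
  a_S3 = 3/10*a_S0 + 1/10*a_S1 + 1/2*a_S2 + 0*a_S3 + 1/10*a_S4

Substituting a_S0 = 1 and a_S4 = 0, rearrange to (I - Q) a = r where r[i] = P(i -> S0):
  [3/4, -7/20, -1/20] . (a_S1, a_S2, a_S3) = 7/20
  [-1/20, 17/20, -1/10] . (a_S1, a_S2, a_S3) = 11/20
  [-1/10, -1/2, 1] . (a_S1, a_S2, a_S3) = 3/10

Solving yields:
  a_S1 = 1019/1147
  a_S2 = 908/1147
  a_S3 = 900/1147

Starting state is S2, so the absorption probability is a_S2 = 908/1147.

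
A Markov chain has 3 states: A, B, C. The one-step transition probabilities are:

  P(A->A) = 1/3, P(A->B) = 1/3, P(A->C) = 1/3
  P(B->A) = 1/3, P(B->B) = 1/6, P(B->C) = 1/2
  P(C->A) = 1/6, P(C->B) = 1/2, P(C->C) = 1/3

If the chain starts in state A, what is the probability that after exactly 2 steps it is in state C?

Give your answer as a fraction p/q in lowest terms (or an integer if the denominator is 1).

Answer: 7/18

Derivation:
Computing P^2 by repeated multiplication:
P^1 =
  A: [1/3, 1/3, 1/3]
  B: [1/3, 1/6, 1/2]
  C: [1/6, 1/2, 1/3]
P^2 =
  A: [5/18, 1/3, 7/18]
  B: [1/4, 7/18, 13/36]
  C: [5/18, 11/36, 5/12]

(P^2)[A -> C] = 7/18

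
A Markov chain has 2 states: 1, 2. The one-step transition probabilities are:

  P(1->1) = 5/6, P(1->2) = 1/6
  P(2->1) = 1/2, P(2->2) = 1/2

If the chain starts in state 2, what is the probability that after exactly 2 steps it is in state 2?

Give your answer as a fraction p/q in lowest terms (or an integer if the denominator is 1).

Answer: 1/3

Derivation:
Computing P^2 by repeated multiplication:
P^1 =
  1: [5/6, 1/6]
  2: [1/2, 1/2]
P^2 =
  1: [7/9, 2/9]
  2: [2/3, 1/3]

(P^2)[2 -> 2] = 1/3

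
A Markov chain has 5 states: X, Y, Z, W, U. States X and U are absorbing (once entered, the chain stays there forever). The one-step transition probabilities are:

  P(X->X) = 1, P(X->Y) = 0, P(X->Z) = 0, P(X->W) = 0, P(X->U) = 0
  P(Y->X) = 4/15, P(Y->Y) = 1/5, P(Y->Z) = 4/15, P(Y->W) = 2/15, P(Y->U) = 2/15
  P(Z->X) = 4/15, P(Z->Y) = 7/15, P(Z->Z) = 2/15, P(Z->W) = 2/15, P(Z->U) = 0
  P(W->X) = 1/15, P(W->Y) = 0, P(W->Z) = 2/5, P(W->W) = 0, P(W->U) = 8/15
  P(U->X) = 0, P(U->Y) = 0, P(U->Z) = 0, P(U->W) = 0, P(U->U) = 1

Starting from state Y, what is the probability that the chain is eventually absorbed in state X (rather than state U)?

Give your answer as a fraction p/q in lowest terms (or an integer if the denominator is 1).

Let a_i = P(absorbed in X | start in state i).
Boundary conditions: a_X = 1, a_U = 0.
For each transient state i, a_i = sum_j P(i->j) * a_j:
  a_Y = 4/15*a_X + 1/5*a_Y + 4/15*a_Z + 2/15*a_W + 2/15*a_U
  a_Z = 4/15*a_X + 7/15*a_Y + 2/15*a_Z + 2/15*a_W + 0*a_U
  a_W = 1/15*a_X + 0*a_Y + 2/5*a_Z + 0*a_W + 8/15*a_U

Substituting a_X = 1 and a_U = 0, rearrange to (I - Q) a = r where r[i] = P(i -> X):
  [4/5, -4/15, -2/15] . (a_Y, a_Z, a_W) = 4/15
  [-7/15, 13/15, -2/15] . (a_Y, a_Z, a_W) = 4/15
  [0, -2/5, 1] . (a_Y, a_Z, a_W) = 1/15

Solving yields:
  a_Y = 527/846
  a_Z = 589/846
  a_W = 146/423

Starting state is Y, so the absorption probability is a_Y = 527/846.

Answer: 527/846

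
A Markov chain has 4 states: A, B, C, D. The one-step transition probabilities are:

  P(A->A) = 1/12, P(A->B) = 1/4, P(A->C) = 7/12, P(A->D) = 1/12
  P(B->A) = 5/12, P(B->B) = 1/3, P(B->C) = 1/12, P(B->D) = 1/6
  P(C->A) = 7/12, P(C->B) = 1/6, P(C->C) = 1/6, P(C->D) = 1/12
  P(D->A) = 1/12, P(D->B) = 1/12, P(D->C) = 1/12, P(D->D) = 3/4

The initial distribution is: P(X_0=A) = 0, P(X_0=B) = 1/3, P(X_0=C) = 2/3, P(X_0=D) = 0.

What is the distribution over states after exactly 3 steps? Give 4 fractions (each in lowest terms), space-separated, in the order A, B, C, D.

Propagating the distribution step by step (d_{t+1} = d_t * P):
d_0 = (A=0, B=1/3, C=2/3, D=0)
  d_1[A] = 0*1/12 + 1/3*5/12 + 2/3*7/12 + 0*1/12 = 19/36
  d_1[B] = 0*1/4 + 1/3*1/3 + 2/3*1/6 + 0*1/12 = 2/9
  d_1[C] = 0*7/12 + 1/3*1/12 + 2/3*1/6 + 0*1/12 = 5/36
  d_1[D] = 0*1/12 + 1/3*1/6 + 2/3*1/12 + 0*3/4 = 1/9
d_1 = (A=19/36, B=2/9, C=5/36, D=1/9)
  d_2[A] = 19/36*1/12 + 2/9*5/12 + 5/36*7/12 + 1/9*1/12 = 49/216
  d_2[B] = 19/36*1/4 + 2/9*1/3 + 5/36*1/6 + 1/9*1/12 = 103/432
  d_2[C] = 19/36*7/12 + 2/9*1/12 + 5/36*1/6 + 1/9*1/12 = 155/432
  d_2[D] = 19/36*1/12 + 2/9*1/6 + 5/36*1/12 + 1/9*3/4 = 19/108
d_2 = (A=49/216, B=103/432, C=155/432, D=19/108)
  d_3[A] = 49/216*1/12 + 103/432*5/12 + 155/432*7/12 + 19/108*1/12 = 887/2592
  d_3[B] = 49/216*1/4 + 103/432*1/3 + 155/432*1/6 + 19/108*1/12 = 91/432
  d_3[C] = 49/216*7/12 + 103/432*1/12 + 155/432*1/6 + 19/108*1/12 = 1175/5184
  d_3[D] = 49/216*1/12 + 103/432*1/6 + 155/432*1/12 + 19/108*3/4 = 127/576
d_3 = (A=887/2592, B=91/432, C=1175/5184, D=127/576)

Answer: 887/2592 91/432 1175/5184 127/576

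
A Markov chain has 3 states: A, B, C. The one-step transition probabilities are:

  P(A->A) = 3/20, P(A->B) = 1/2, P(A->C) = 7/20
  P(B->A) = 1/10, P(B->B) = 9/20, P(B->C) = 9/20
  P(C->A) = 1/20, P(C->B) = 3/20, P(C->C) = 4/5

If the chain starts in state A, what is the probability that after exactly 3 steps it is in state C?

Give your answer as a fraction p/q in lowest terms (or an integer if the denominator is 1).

Answer: 5089/8000

Derivation:
Computing P^3 by repeated multiplication:
P^1 =
  A: [3/20, 1/2, 7/20]
  B: [1/10, 9/20, 9/20]
  C: [1/20, 3/20, 4/5]
P^2 =
  A: [9/100, 141/400, 223/400]
  B: [33/400, 8/25, 239/400]
  C: [1/16, 17/80, 29/40]
P^3 =
  A: [613/8000, 1149/4000, 5089/8000]
  B: [297/4000, 2199/8000, 5207/8000]
  C: [107/1600, 377/1600, 279/400]

(P^3)[A -> C] = 5089/8000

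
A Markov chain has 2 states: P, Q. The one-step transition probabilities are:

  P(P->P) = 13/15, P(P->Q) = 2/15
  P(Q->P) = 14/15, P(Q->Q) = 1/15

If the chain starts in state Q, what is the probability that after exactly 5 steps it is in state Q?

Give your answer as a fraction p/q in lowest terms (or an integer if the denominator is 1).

Answer: 94921/759375

Derivation:
Computing P^5 by repeated multiplication:
P^1 =
  P: [13/15, 2/15]
  Q: [14/15, 1/15]
P^2 =
  P: [197/225, 28/225]
  Q: [196/225, 29/225]
P^3 =
  P: [2953/3375, 422/3375]
  Q: [2954/3375, 421/3375]
P^4 =
  P: [44297/50625, 6328/50625]
  Q: [44296/50625, 6329/50625]
P^5 =
  P: [664453/759375, 94922/759375]
  Q: [664454/759375, 94921/759375]

(P^5)[Q -> Q] = 94921/759375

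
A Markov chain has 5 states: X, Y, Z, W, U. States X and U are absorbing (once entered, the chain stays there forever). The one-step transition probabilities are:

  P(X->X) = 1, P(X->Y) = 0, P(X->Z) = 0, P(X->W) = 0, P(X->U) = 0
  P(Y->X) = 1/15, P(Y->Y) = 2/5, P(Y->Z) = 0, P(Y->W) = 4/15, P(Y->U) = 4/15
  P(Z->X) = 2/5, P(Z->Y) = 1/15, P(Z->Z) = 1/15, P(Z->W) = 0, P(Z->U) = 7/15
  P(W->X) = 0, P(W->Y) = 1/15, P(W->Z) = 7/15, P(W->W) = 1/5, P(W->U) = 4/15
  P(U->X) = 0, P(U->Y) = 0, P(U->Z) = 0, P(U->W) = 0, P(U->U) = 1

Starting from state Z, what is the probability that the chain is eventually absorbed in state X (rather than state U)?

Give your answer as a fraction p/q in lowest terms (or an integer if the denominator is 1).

Answer: 53/119

Derivation:
Let a_i = P(absorbed in X | start in state i).
Boundary conditions: a_X = 1, a_U = 0.
For each transient state i, a_i = sum_j P(i->j) * a_j:
  a_Y = 1/15*a_X + 2/5*a_Y + 0*a_Z + 4/15*a_W + 4/15*a_U
  a_Z = 2/5*a_X + 1/15*a_Y + 1/15*a_Z + 0*a_W + 7/15*a_U
  a_W = 0*a_X + 1/15*a_Y + 7/15*a_Z + 1/5*a_W + 4/15*a_U

Substituting a_X = 1 and a_U = 0, rearrange to (I - Q) a = r where r[i] = P(i -> X):
  [3/5, 0, -4/15] . (a_Y, a_Z, a_W) = 1/15
  [-1/15, 14/15, 0] . (a_Y, a_Z, a_W) = 2/5
  [-1/15, -7/15, 4/5] . (a_Y, a_Z, a_W) = 0

Solving yields:
  a_Y = 4/17
  a_Z = 53/119
  a_W = 19/68

Starting state is Z, so the absorption probability is a_Z = 53/119.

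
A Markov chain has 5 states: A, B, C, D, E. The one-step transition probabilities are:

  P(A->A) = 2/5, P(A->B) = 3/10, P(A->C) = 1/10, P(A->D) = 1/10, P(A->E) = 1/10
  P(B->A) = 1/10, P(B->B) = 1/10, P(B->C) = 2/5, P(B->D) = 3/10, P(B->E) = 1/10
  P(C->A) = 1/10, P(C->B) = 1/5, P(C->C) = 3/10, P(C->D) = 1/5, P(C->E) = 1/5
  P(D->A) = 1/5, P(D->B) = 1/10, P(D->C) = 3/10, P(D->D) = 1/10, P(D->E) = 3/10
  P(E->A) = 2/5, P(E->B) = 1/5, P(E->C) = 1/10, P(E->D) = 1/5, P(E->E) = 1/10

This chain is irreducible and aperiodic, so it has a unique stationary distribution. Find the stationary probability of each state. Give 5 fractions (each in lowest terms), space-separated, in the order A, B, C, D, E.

Answer: 1175/4968 155/828 595/2484 881/4968 11/69

Derivation:
The stationary distribution satisfies pi = pi * P, i.e.:
  pi_A = 2/5*pi_A + 1/10*pi_B + 1/10*pi_C + 1/5*pi_D + 2/5*pi_E
  pi_B = 3/10*pi_A + 1/10*pi_B + 1/5*pi_C + 1/10*pi_D + 1/5*pi_E
  pi_C = 1/10*pi_A + 2/5*pi_B + 3/10*pi_C + 3/10*pi_D + 1/10*pi_E
  pi_D = 1/10*pi_A + 3/10*pi_B + 1/5*pi_C + 1/10*pi_D + 1/5*pi_E
  pi_E = 1/10*pi_A + 1/10*pi_B + 1/5*pi_C + 3/10*pi_D + 1/10*pi_E
with normalization: pi_A + pi_B + pi_C + pi_D + pi_E = 1.

Using the first 4 balance equations plus normalization, the linear system A*pi = b is:
  [-3/5, 1/10, 1/10, 1/5, 2/5] . pi = 0
  [3/10, -9/10, 1/5, 1/10, 1/5] . pi = 0
  [1/10, 2/5, -7/10, 3/10, 1/10] . pi = 0
  [1/10, 3/10, 1/5, -9/10, 1/5] . pi = 0
  [1, 1, 1, 1, 1] . pi = 1

Solving yields:
  pi_A = 1175/4968
  pi_B = 155/828
  pi_C = 595/2484
  pi_D = 881/4968
  pi_E = 11/69

Verification (pi * P):
  1175/4968*2/5 + 155/828*1/10 + 595/2484*1/10 + 881/4968*1/5 + 11/69*2/5 = 1175/4968 = pi_A  (ok)
  1175/4968*3/10 + 155/828*1/10 + 595/2484*1/5 + 881/4968*1/10 + 11/69*1/5 = 155/828 = pi_B  (ok)
  1175/4968*1/10 + 155/828*2/5 + 595/2484*3/10 + 881/4968*3/10 + 11/69*1/10 = 595/2484 = pi_C  (ok)
  1175/4968*1/10 + 155/828*3/10 + 595/2484*1/5 + 881/4968*1/10 + 11/69*1/5 = 881/4968 = pi_D  (ok)
  1175/4968*1/10 + 155/828*1/10 + 595/2484*1/5 + 881/4968*3/10 + 11/69*1/10 = 11/69 = pi_E  (ok)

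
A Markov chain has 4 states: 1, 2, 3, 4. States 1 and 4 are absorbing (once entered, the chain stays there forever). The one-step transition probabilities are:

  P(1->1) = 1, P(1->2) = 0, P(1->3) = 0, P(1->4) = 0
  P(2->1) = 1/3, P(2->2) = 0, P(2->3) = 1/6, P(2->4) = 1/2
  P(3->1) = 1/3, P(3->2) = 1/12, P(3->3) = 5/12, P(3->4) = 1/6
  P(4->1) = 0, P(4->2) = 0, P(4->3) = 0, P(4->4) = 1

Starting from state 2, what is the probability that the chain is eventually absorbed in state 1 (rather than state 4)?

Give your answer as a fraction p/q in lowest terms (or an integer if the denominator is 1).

Let a_i = P(absorbed in 1 | start in state i).
Boundary conditions: a_1 = 1, a_4 = 0.
For each transient state i, a_i = sum_j P(i->j) * a_j:
  a_2 = 1/3*a_1 + 0*a_2 + 1/6*a_3 + 1/2*a_4
  a_3 = 1/3*a_1 + 1/12*a_2 + 5/12*a_3 + 1/6*a_4

Substituting a_1 = 1 and a_4 = 0, rearrange to (I - Q) a = r where r[i] = P(i -> 1):
  [1, -1/6] . (a_2, a_3) = 1/3
  [-1/12, 7/12] . (a_2, a_3) = 1/3

Solving yields:
  a_2 = 18/41
  a_3 = 26/41

Starting state is 2, so the absorption probability is a_2 = 18/41.

Answer: 18/41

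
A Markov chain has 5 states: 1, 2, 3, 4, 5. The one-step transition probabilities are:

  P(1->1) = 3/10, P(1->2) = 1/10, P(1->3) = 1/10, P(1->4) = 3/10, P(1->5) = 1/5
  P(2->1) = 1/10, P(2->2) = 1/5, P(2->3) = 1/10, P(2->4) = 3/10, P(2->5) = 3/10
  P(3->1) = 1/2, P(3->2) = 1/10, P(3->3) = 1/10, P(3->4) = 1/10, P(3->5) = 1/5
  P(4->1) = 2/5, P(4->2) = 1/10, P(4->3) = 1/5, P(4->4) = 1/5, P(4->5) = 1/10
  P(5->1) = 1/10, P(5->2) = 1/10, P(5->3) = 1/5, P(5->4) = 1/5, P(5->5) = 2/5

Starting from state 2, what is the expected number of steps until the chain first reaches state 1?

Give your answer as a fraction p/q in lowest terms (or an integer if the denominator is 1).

Answer: 4970/1123

Derivation:
Let h_i = expected steps to first reach 1 from state i.
Boundary: h_1 = 0.
First-step equations for the other states:
  h_2 = 1 + 1/10*h_1 + 1/5*h_2 + 1/10*h_3 + 3/10*h_4 + 3/10*h_5
  h_3 = 1 + 1/2*h_1 + 1/10*h_2 + 1/10*h_3 + 1/10*h_4 + 1/5*h_5
  h_4 = 1 + 2/5*h_1 + 1/10*h_2 + 1/5*h_3 + 1/5*h_4 + 1/10*h_5
  h_5 = 1 + 1/10*h_1 + 1/10*h_2 + 1/5*h_3 + 1/5*h_4 + 2/5*h_5

Substituting h_1 = 0 and rearranging gives the linear system (I - Q) h = 1:
  [4/5, -1/10, -3/10, -3/10] . (h_2, h_3, h_4, h_5) = 1
  [-1/10, 9/10, -1/10, -1/5] . (h_2, h_3, h_4, h_5) = 1
  [-1/10, -1/5, 4/5, -1/10] . (h_2, h_3, h_4, h_5) = 1
  [-1/10, -1/5, -1/5, 3/5] . (h_2, h_3, h_4, h_5) = 1

Solving yields:
  h_2 = 4970/1123
  h_3 = 3285/1123
  h_4 = 3465/1123
  h_5 = 4950/1123

Starting state is 2, so the expected hitting time is h_2 = 4970/1123.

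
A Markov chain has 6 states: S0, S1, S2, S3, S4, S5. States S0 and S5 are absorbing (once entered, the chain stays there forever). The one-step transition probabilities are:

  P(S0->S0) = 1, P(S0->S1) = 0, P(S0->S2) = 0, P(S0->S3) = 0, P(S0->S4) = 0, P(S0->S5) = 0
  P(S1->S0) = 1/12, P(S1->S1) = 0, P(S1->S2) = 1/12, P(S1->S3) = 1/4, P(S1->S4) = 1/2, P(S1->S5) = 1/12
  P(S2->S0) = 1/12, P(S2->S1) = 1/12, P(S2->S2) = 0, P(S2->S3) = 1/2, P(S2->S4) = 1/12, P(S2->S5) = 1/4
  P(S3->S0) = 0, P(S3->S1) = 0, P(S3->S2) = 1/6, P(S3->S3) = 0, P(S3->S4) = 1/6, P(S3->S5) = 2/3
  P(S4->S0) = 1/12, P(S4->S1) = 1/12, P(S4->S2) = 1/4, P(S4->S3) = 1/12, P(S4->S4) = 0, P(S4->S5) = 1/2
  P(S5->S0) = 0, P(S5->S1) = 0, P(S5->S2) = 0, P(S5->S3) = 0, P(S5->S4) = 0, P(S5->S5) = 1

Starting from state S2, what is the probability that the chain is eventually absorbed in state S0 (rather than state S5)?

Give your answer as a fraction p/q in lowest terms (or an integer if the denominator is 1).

Answer: 1079/8239

Derivation:
Let a_i = P(absorbed in S0 | start in state i).
Boundary conditions: a_S0 = 1, a_S5 = 0.
For each transient state i, a_i = sum_j P(i->j) * a_j:
  a_S1 = 1/12*a_S0 + 0*a_S1 + 1/12*a_S2 + 1/4*a_S3 + 1/2*a_S4 + 1/12*a_S5
  a_S2 = 1/12*a_S0 + 1/12*a_S1 + 0*a_S2 + 1/2*a_S3 + 1/12*a_S4 + 1/4*a_S5
  a_S3 = 0*a_S0 + 0*a_S1 + 1/6*a_S2 + 0*a_S3 + 1/6*a_S4 + 2/3*a_S5
  a_S4 = 1/12*a_S0 + 1/12*a_S1 + 1/4*a_S2 + 1/12*a_S3 + 0*a_S4 + 1/2*a_S5

Substituting a_S0 = 1 and a_S5 = 0, rearrange to (I - Q) a = r where r[i] = P(i -> S0):
  [1, -1/12, -1/4, -1/2] . (a_S1, a_S2, a_S3, a_S4) = 1/12
  [-1/12, 1, -1/2, -1/12] . (a_S1, a_S2, a_S3, a_S4) = 1/12
  [0, -1/6, 1, -1/6] . (a_S1, a_S2, a_S3, a_S4) = 0
  [-1/12, -1/4, -1/12, 1] . (a_S1, a_S2, a_S3, a_S4) = 1/12

Solving yields:
  a_S1 = 1420/8239
  a_S2 = 1079/8239
  a_S3 = 52/1177
  a_S4 = 1105/8239

Starting state is S2, so the absorption probability is a_S2 = 1079/8239.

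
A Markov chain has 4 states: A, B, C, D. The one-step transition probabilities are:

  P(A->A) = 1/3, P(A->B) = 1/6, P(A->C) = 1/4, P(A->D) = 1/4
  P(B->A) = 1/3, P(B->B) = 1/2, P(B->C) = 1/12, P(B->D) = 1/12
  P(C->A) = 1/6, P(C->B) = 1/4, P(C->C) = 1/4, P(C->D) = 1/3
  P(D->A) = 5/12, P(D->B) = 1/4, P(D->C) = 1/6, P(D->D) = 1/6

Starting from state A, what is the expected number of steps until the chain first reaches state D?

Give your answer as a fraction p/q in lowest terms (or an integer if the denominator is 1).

Let h_i = expected steps to first reach D from state i.
Boundary: h_D = 0.
First-step equations for the other states:
  h_A = 1 + 1/3*h_A + 1/6*h_B + 1/4*h_C + 1/4*h_D
  h_B = 1 + 1/3*h_A + 1/2*h_B + 1/12*h_C + 1/12*h_D
  h_C = 1 + 1/6*h_A + 1/4*h_B + 1/4*h_C + 1/3*h_D

Substituting h_D = 0 and rearranging gives the linear system (I - Q) h = 1:
  [2/3, -1/6, -1/4] . (h_A, h_B, h_C) = 1
  [-1/3, 1/2, -1/12] . (h_A, h_B, h_C) = 1
  [-1/6, -1/4, 3/4] . (h_A, h_B, h_C) = 1

Solving yields:
  h_A = 294/65
  h_B = 372/65
  h_C = 276/65

Starting state is A, so the expected hitting time is h_A = 294/65.

Answer: 294/65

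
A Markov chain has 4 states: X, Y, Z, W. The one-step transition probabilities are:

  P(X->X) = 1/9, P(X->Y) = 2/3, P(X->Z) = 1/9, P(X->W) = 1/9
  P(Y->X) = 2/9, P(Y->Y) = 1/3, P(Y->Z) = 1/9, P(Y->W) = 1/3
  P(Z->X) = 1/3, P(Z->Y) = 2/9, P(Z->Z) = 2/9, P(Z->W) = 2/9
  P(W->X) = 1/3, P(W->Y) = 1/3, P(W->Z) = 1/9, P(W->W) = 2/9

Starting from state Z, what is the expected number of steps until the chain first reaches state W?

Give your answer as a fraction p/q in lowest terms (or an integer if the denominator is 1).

Let h_i = expected steps to first reach W from state i.
Boundary: h_W = 0.
First-step equations for the other states:
  h_X = 1 + 1/9*h_X + 2/3*h_Y + 1/9*h_Z + 1/9*h_W
  h_Y = 1 + 2/9*h_X + 1/3*h_Y + 1/9*h_Z + 1/3*h_W
  h_Z = 1 + 1/3*h_X + 2/9*h_Y + 2/9*h_Z + 2/9*h_W

Substituting h_W = 0 and rearranging gives the linear system (I - Q) h = 1:
  [8/9, -2/3, -1/9] . (h_X, h_Y, h_Z) = 1
  [-2/9, 2/3, -1/9] . (h_X, h_Y, h_Z) = 1
  [-1/3, -2/9, 7/9] . (h_X, h_Y, h_Z) = 1

Solving yields:
  h_X = 216/49
  h_Y = 180/49
  h_Z = 207/49

Starting state is Z, so the expected hitting time is h_Z = 207/49.

Answer: 207/49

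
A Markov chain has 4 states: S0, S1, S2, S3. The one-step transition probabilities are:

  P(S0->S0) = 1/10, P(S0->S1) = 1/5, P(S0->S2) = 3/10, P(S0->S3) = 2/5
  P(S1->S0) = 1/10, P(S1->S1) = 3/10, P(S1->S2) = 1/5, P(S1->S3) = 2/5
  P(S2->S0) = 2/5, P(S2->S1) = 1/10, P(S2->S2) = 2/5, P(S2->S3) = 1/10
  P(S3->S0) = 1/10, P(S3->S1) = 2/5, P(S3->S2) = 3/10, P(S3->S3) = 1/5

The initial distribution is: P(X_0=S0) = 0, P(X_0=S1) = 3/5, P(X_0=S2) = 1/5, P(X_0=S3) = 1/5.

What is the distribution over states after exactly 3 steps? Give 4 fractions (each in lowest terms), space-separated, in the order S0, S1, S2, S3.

Answer: 947/5000 311/1250 759/2500 1291/5000

Derivation:
Propagating the distribution step by step (d_{t+1} = d_t * P):
d_0 = (S0=0, S1=3/5, S2=1/5, S3=1/5)
  d_1[S0] = 0*1/10 + 3/5*1/10 + 1/5*2/5 + 1/5*1/10 = 4/25
  d_1[S1] = 0*1/5 + 3/5*3/10 + 1/5*1/10 + 1/5*2/5 = 7/25
  d_1[S2] = 0*3/10 + 3/5*1/5 + 1/5*2/5 + 1/5*3/10 = 13/50
  d_1[S3] = 0*2/5 + 3/5*2/5 + 1/5*1/10 + 1/5*1/5 = 3/10
d_1 = (S0=4/25, S1=7/25, S2=13/50, S3=3/10)
  d_2[S0] = 4/25*1/10 + 7/25*1/10 + 13/50*2/5 + 3/10*1/10 = 89/500
  d_2[S1] = 4/25*1/5 + 7/25*3/10 + 13/50*1/10 + 3/10*2/5 = 131/500
  d_2[S2] = 4/25*3/10 + 7/25*1/5 + 13/50*2/5 + 3/10*3/10 = 149/500
  d_2[S3] = 4/25*2/5 + 7/25*2/5 + 13/50*1/10 + 3/10*1/5 = 131/500
d_2 = (S0=89/500, S1=131/500, S2=149/500, S3=131/500)
  d_3[S0] = 89/500*1/10 + 131/500*1/10 + 149/500*2/5 + 131/500*1/10 = 947/5000
  d_3[S1] = 89/500*1/5 + 131/500*3/10 + 149/500*1/10 + 131/500*2/5 = 311/1250
  d_3[S2] = 89/500*3/10 + 131/500*1/5 + 149/500*2/5 + 131/500*3/10 = 759/2500
  d_3[S3] = 89/500*2/5 + 131/500*2/5 + 149/500*1/10 + 131/500*1/5 = 1291/5000
d_3 = (S0=947/5000, S1=311/1250, S2=759/2500, S3=1291/5000)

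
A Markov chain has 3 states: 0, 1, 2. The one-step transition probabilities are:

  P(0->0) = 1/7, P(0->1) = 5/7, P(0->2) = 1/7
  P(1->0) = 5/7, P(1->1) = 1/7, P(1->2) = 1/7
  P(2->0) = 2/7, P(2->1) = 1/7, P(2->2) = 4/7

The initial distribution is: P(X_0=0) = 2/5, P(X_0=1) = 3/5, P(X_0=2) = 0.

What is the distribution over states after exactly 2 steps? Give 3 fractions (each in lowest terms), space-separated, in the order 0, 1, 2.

Propagating the distribution step by step (d_{t+1} = d_t * P):
d_0 = (0=2/5, 1=3/5, 2=0)
  d_1[0] = 2/5*1/7 + 3/5*5/7 + 0*2/7 = 17/35
  d_1[1] = 2/5*5/7 + 3/5*1/7 + 0*1/7 = 13/35
  d_1[2] = 2/5*1/7 + 3/5*1/7 + 0*4/7 = 1/7
d_1 = (0=17/35, 1=13/35, 2=1/7)
  d_2[0] = 17/35*1/7 + 13/35*5/7 + 1/7*2/7 = 92/245
  d_2[1] = 17/35*5/7 + 13/35*1/7 + 1/7*1/7 = 103/245
  d_2[2] = 17/35*1/7 + 13/35*1/7 + 1/7*4/7 = 10/49
d_2 = (0=92/245, 1=103/245, 2=10/49)

Answer: 92/245 103/245 10/49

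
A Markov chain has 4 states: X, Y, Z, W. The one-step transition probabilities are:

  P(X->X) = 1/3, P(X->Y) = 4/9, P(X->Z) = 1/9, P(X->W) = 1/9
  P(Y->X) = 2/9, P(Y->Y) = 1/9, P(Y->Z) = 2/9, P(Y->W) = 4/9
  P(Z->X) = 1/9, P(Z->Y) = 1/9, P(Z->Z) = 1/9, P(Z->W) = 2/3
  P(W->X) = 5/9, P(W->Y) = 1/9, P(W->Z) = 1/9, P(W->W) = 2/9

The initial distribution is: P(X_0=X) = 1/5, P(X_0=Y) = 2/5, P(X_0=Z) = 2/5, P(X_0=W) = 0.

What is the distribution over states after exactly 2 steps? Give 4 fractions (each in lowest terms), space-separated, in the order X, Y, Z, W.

Answer: 31/81 8/45 53/405 25/81

Derivation:
Propagating the distribution step by step (d_{t+1} = d_t * P):
d_0 = (X=1/5, Y=2/5, Z=2/5, W=0)
  d_1[X] = 1/5*1/3 + 2/5*2/9 + 2/5*1/9 + 0*5/9 = 1/5
  d_1[Y] = 1/5*4/9 + 2/5*1/9 + 2/5*1/9 + 0*1/9 = 8/45
  d_1[Z] = 1/5*1/9 + 2/5*2/9 + 2/5*1/9 + 0*1/9 = 7/45
  d_1[W] = 1/5*1/9 + 2/5*4/9 + 2/5*2/3 + 0*2/9 = 7/15
d_1 = (X=1/5, Y=8/45, Z=7/45, W=7/15)
  d_2[X] = 1/5*1/3 + 8/45*2/9 + 7/45*1/9 + 7/15*5/9 = 31/81
  d_2[Y] = 1/5*4/9 + 8/45*1/9 + 7/45*1/9 + 7/15*1/9 = 8/45
  d_2[Z] = 1/5*1/9 + 8/45*2/9 + 7/45*1/9 + 7/15*1/9 = 53/405
  d_2[W] = 1/5*1/9 + 8/45*4/9 + 7/45*2/3 + 7/15*2/9 = 25/81
d_2 = (X=31/81, Y=8/45, Z=53/405, W=25/81)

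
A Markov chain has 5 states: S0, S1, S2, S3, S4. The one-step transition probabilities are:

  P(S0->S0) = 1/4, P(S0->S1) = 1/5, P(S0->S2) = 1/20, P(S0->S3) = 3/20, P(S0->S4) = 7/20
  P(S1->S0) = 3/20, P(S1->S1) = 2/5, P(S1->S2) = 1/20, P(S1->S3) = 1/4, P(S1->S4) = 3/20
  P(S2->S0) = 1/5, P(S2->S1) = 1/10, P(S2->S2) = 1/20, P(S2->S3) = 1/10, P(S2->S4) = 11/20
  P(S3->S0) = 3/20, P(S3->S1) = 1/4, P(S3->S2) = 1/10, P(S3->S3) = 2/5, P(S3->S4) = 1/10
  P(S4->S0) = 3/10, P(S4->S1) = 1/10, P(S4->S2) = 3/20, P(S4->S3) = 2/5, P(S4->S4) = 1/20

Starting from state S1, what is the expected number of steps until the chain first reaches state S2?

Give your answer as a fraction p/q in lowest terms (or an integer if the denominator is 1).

Answer: 2192/177

Derivation:
Let h_i = expected steps to first reach S2 from state i.
Boundary: h_S2 = 0.
First-step equations for the other states:
  h_S0 = 1 + 1/4*h_S0 + 1/5*h_S1 + 1/20*h_S2 + 3/20*h_S3 + 7/20*h_S4
  h_S1 = 1 + 3/20*h_S0 + 2/5*h_S1 + 1/20*h_S2 + 1/4*h_S3 + 3/20*h_S4
  h_S3 = 1 + 3/20*h_S0 + 1/4*h_S1 + 1/10*h_S2 + 2/5*h_S3 + 1/10*h_S4
  h_S4 = 1 + 3/10*h_S0 + 1/10*h_S1 + 3/20*h_S2 + 2/5*h_S3 + 1/20*h_S4

Substituting h_S2 = 0 and rearranging gives the linear system (I - Q) h = 1:
  [3/4, -1/5, -3/20, -7/20] . (h_S0, h_S1, h_S3, h_S4) = 1
  [-3/20, 3/5, -1/4, -3/20] . (h_S0, h_S1, h_S3, h_S4) = 1
  [-3/20, -1/4, 3/5, -1/10] . (h_S0, h_S1, h_S3, h_S4) = 1
  [-3/10, -1/10, -2/5, 19/20] . (h_S0, h_S1, h_S3, h_S4) = 1

Solving yields:
  h_S0 = 2156/177
  h_S1 = 2192/177
  h_S3 = 692/59
  h_S4 = 1972/177

Starting state is S1, so the expected hitting time is h_S1 = 2192/177.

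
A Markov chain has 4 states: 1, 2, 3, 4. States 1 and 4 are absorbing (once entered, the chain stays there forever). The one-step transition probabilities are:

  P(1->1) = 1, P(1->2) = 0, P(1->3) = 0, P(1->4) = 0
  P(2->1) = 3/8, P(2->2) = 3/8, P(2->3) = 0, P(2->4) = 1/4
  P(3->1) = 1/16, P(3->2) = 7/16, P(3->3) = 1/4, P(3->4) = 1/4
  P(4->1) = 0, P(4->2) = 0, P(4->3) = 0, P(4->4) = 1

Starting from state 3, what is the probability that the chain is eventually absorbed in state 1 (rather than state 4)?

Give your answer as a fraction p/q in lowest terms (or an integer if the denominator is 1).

Answer: 13/30

Derivation:
Let a_i = P(absorbed in 1 | start in state i).
Boundary conditions: a_1 = 1, a_4 = 0.
For each transient state i, a_i = sum_j P(i->j) * a_j:
  a_2 = 3/8*a_1 + 3/8*a_2 + 0*a_3 + 1/4*a_4
  a_3 = 1/16*a_1 + 7/16*a_2 + 1/4*a_3 + 1/4*a_4

Substituting a_1 = 1 and a_4 = 0, rearrange to (I - Q) a = r where r[i] = P(i -> 1):
  [5/8, 0] . (a_2, a_3) = 3/8
  [-7/16, 3/4] . (a_2, a_3) = 1/16

Solving yields:
  a_2 = 3/5
  a_3 = 13/30

Starting state is 3, so the absorption probability is a_3 = 13/30.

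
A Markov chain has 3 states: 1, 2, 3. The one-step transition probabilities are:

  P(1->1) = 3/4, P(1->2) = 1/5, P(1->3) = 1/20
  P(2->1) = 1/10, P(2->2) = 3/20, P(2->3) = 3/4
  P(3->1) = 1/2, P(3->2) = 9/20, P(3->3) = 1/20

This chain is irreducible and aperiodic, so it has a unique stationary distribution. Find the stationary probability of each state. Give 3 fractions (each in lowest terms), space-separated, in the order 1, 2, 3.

The stationary distribution satisfies pi = pi * P, i.e.:
  pi_1 = 3/4*pi_1 + 1/10*pi_2 + 1/2*pi_3
  pi_2 = 1/5*pi_1 + 3/20*pi_2 + 9/20*pi_3
  pi_3 = 1/20*pi_1 + 3/4*pi_2 + 1/20*pi_3
with normalization: pi_1 + pi_2 + pi_3 = 1.

Using the first 2 balance equations plus normalization, the linear system A*pi = b is:
  [-1/4, 1/10, 1/2] . pi = 0
  [1/5, -17/20, 9/20] . pi = 0
  [1, 1, 1] . pi = 1

Solving yields:
  pi_1 = 94/175
  pi_2 = 17/70
  pi_3 = 11/50

Verification (pi * P):
  94/175*3/4 + 17/70*1/10 + 11/50*1/2 = 94/175 = pi_1  (ok)
  94/175*1/5 + 17/70*3/20 + 11/50*9/20 = 17/70 = pi_2  (ok)
  94/175*1/20 + 17/70*3/4 + 11/50*1/20 = 11/50 = pi_3  (ok)

Answer: 94/175 17/70 11/50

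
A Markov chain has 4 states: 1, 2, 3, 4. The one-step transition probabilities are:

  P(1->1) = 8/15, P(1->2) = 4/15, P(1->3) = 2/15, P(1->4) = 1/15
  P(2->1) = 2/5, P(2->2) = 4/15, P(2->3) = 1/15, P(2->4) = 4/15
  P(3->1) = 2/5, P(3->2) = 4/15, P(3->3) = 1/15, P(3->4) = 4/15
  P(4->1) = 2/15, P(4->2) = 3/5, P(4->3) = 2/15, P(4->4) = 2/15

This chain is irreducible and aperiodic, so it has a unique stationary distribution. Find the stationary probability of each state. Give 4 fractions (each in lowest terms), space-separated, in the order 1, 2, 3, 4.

The stationary distribution satisfies pi = pi * P, i.e.:
  pi_1 = 8/15*pi_1 + 2/5*pi_2 + 2/5*pi_3 + 2/15*pi_4
  pi_2 = 4/15*pi_1 + 4/15*pi_2 + 4/15*pi_3 + 3/5*pi_4
  pi_3 = 2/15*pi_1 + 1/15*pi_2 + 1/15*pi_3 + 2/15*pi_4
  pi_4 = 1/15*pi_1 + 4/15*pi_2 + 4/15*pi_3 + 2/15*pi_4
with normalization: pi_1 + pi_2 + pi_3 + pi_4 = 1.

Using the first 3 balance equations plus normalization, the linear system A*pi = b is:
  [-7/15, 2/5, 2/5, 2/15] . pi = 0
  [4/15, -11/15, 4/15, 3/5] . pi = 0
  [2/15, 1/15, -14/15, 2/15] . pi = 0
  [1, 1, 1, 1] . pi = 1

Solving yields:
  pi_1 = 86/209
  pi_2 = 1006/3135
  pi_3 = 329/3135
  pi_4 = 34/209

Verification (pi * P):
  86/209*8/15 + 1006/3135*2/5 + 329/3135*2/5 + 34/209*2/15 = 86/209 = pi_1  (ok)
  86/209*4/15 + 1006/3135*4/15 + 329/3135*4/15 + 34/209*3/5 = 1006/3135 = pi_2  (ok)
  86/209*2/15 + 1006/3135*1/15 + 329/3135*1/15 + 34/209*2/15 = 329/3135 = pi_3  (ok)
  86/209*1/15 + 1006/3135*4/15 + 329/3135*4/15 + 34/209*2/15 = 34/209 = pi_4  (ok)

Answer: 86/209 1006/3135 329/3135 34/209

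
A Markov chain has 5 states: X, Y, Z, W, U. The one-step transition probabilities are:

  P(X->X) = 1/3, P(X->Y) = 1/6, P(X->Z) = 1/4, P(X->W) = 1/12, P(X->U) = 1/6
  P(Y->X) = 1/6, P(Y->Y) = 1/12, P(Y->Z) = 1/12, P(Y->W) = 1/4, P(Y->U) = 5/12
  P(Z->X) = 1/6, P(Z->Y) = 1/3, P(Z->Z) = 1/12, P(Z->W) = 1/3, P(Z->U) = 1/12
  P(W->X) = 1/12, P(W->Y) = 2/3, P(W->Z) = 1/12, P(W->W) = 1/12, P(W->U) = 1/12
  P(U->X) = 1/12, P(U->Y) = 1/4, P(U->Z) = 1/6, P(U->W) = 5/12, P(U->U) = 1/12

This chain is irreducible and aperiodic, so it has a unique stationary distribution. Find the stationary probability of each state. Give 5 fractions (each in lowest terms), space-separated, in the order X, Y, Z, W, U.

The stationary distribution satisfies pi = pi * P, i.e.:
  pi_X = 1/3*pi_X + 1/6*pi_Y + 1/6*pi_Z + 1/12*pi_W + 1/12*pi_U
  pi_Y = 1/6*pi_X + 1/12*pi_Y + 1/3*pi_Z + 2/3*pi_W + 1/4*pi_U
  pi_Z = 1/4*pi_X + 1/12*pi_Y + 1/12*pi_Z + 1/12*pi_W + 1/6*pi_U
  pi_W = 1/12*pi_X + 1/4*pi_Y + 1/3*pi_Z + 1/12*pi_W + 5/12*pi_U
  pi_U = 1/6*pi_X + 5/12*pi_Y + 1/12*pi_Z + 1/12*pi_W + 1/12*pi_U
with normalization: pi_X + pi_Y + pi_Z + pi_W + pi_U = 1.

Using the first 4 balance equations plus normalization, the linear system A*pi = b is:
  [-2/3, 1/6, 1/6, 1/12, 1/12] . pi = 0
  [1/6, -11/12, 1/3, 2/3, 1/4] . pi = 0
  [1/4, 1/12, -11/12, 1/12, 1/6] . pi = 0
  [1/12, 1/4, 1/3, -11/12, 5/12] . pi = 0
  [1, 1, 1, 1, 1] . pi = 1

Solving yields:
  pi_X = 4331/27461
  pi_Y = 8063/27461
  pi_Z = 3455/27461
  pi_W = 6275/27461
  pi_U = 5337/27461

Verification (pi * P):
  4331/27461*1/3 + 8063/27461*1/6 + 3455/27461*1/6 + 6275/27461*1/12 + 5337/27461*1/12 = 4331/27461 = pi_X  (ok)
  4331/27461*1/6 + 8063/27461*1/12 + 3455/27461*1/3 + 6275/27461*2/3 + 5337/27461*1/4 = 8063/27461 = pi_Y  (ok)
  4331/27461*1/4 + 8063/27461*1/12 + 3455/27461*1/12 + 6275/27461*1/12 + 5337/27461*1/6 = 3455/27461 = pi_Z  (ok)
  4331/27461*1/12 + 8063/27461*1/4 + 3455/27461*1/3 + 6275/27461*1/12 + 5337/27461*5/12 = 6275/27461 = pi_W  (ok)
  4331/27461*1/6 + 8063/27461*5/12 + 3455/27461*1/12 + 6275/27461*1/12 + 5337/27461*1/12 = 5337/27461 = pi_U  (ok)

Answer: 4331/27461 8063/27461 3455/27461 6275/27461 5337/27461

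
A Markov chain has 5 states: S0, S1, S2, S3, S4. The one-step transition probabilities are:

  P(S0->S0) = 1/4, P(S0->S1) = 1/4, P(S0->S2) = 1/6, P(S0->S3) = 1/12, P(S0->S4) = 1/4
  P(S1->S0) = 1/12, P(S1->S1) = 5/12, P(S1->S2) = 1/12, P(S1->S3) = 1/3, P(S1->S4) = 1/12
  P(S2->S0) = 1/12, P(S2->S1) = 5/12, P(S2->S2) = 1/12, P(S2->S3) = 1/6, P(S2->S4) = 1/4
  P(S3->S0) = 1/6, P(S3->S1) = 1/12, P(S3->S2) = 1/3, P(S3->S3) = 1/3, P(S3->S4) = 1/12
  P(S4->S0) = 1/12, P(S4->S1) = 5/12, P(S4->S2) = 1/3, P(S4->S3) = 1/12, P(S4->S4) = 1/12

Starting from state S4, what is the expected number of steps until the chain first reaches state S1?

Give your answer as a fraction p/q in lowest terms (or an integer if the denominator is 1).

Let h_i = expected steps to first reach S1 from state i.
Boundary: h_S1 = 0.
First-step equations for the other states:
  h_S0 = 1 + 1/4*h_S0 + 1/4*h_S1 + 1/6*h_S2 + 1/12*h_S3 + 1/4*h_S4
  h_S2 = 1 + 1/12*h_S0 + 5/12*h_S1 + 1/12*h_S2 + 1/6*h_S3 + 1/4*h_S4
  h_S3 = 1 + 1/6*h_S0 + 1/12*h_S1 + 1/3*h_S2 + 1/3*h_S3 + 1/12*h_S4
  h_S4 = 1 + 1/12*h_S0 + 5/12*h_S1 + 1/3*h_S2 + 1/12*h_S3 + 1/12*h_S4

Substituting h_S1 = 0 and rearranging gives the linear system (I - Q) h = 1:
  [3/4, -1/6, -1/12, -1/4] . (h_S0, h_S2, h_S3, h_S4) = 1
  [-1/12, 11/12, -1/6, -1/4] . (h_S0, h_S2, h_S3, h_S4) = 1
  [-1/6, -1/3, 2/3, -1/12] . (h_S0, h_S2, h_S3, h_S4) = 1
  [-1/12, -1/3, -1/12, 11/12] . (h_S0, h_S2, h_S3, h_S4) = 1

Solving yields:
  h_S0 = 1614/475
  h_S2 = 1394/475
  h_S3 = 1982/475
  h_S4 = 1352/475

Starting state is S4, so the expected hitting time is h_S4 = 1352/475.

Answer: 1352/475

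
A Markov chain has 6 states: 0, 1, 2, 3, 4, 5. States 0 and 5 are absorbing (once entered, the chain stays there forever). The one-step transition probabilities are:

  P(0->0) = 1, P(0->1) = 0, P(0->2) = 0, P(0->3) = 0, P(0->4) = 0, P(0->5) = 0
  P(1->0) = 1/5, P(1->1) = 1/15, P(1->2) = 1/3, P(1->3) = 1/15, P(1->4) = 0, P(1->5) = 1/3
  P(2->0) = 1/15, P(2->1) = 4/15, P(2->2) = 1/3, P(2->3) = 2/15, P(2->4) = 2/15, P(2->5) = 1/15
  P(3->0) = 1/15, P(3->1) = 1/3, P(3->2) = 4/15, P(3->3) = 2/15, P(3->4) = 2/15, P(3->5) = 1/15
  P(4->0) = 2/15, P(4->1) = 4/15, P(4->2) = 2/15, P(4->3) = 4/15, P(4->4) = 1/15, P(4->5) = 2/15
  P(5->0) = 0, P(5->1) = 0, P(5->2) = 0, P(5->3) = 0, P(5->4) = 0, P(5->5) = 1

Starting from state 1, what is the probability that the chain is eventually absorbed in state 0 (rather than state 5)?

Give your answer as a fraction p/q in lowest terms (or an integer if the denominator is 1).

Let a_i = P(absorbed in 0 | start in state i).
Boundary conditions: a_0 = 1, a_5 = 0.
For each transient state i, a_i = sum_j P(i->j) * a_j:
  a_1 = 1/5*a_0 + 1/15*a_1 + 1/3*a_2 + 1/15*a_3 + 0*a_4 + 1/3*a_5
  a_2 = 1/15*a_0 + 4/15*a_1 + 1/3*a_2 + 2/15*a_3 + 2/15*a_4 + 1/15*a_5
  a_3 = 1/15*a_0 + 1/3*a_1 + 4/15*a_2 + 2/15*a_3 + 2/15*a_4 + 1/15*a_5
  a_4 = 2/15*a_0 + 4/15*a_1 + 2/15*a_2 + 4/15*a_3 + 1/15*a_4 + 2/15*a_5

Substituting a_0 = 1 and a_5 = 0, rearrange to (I - Q) a = r where r[i] = P(i -> 0):
  [14/15, -1/3, -1/15, 0] . (a_1, a_2, a_3, a_4) = 1/5
  [-4/15, 2/3, -2/15, -2/15] . (a_1, a_2, a_3, a_4) = 1/15
  [-1/3, -4/15, 13/15, -2/15] . (a_1, a_2, a_3, a_4) = 1/15
  [-4/15, -2/15, -4/15, 14/15] . (a_1, a_2, a_3, a_4) = 2/15

Solving yields:
  a_1 = 1035/2582
  a_2 = 1125/2582
  a_3 = 1119/2582
  a_4 = 1145/2582

Starting state is 1, so the absorption probability is a_1 = 1035/2582.

Answer: 1035/2582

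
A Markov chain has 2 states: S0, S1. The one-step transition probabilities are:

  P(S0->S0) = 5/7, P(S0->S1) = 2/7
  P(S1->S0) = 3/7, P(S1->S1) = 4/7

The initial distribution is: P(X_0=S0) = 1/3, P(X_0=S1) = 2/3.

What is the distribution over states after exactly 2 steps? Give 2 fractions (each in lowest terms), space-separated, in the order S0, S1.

Propagating the distribution step by step (d_{t+1} = d_t * P):
d_0 = (S0=1/3, S1=2/3)
  d_1[S0] = 1/3*5/7 + 2/3*3/7 = 11/21
  d_1[S1] = 1/3*2/7 + 2/3*4/7 = 10/21
d_1 = (S0=11/21, S1=10/21)
  d_2[S0] = 11/21*5/7 + 10/21*3/7 = 85/147
  d_2[S1] = 11/21*2/7 + 10/21*4/7 = 62/147
d_2 = (S0=85/147, S1=62/147)

Answer: 85/147 62/147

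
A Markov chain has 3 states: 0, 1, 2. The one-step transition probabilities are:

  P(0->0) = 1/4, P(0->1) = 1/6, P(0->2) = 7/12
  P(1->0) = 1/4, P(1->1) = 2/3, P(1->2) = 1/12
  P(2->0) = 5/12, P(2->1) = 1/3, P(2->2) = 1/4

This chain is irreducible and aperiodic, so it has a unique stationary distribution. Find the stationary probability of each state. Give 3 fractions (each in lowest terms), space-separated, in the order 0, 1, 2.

Answer: 8/27 23/54 5/18

Derivation:
The stationary distribution satisfies pi = pi * P, i.e.:
  pi_0 = 1/4*pi_0 + 1/4*pi_1 + 5/12*pi_2
  pi_1 = 1/6*pi_0 + 2/3*pi_1 + 1/3*pi_2
  pi_2 = 7/12*pi_0 + 1/12*pi_1 + 1/4*pi_2
with normalization: pi_0 + pi_1 + pi_2 = 1.

Using the first 2 balance equations plus normalization, the linear system A*pi = b is:
  [-3/4, 1/4, 5/12] . pi = 0
  [1/6, -1/3, 1/3] . pi = 0
  [1, 1, 1] . pi = 1

Solving yields:
  pi_0 = 8/27
  pi_1 = 23/54
  pi_2 = 5/18

Verification (pi * P):
  8/27*1/4 + 23/54*1/4 + 5/18*5/12 = 8/27 = pi_0  (ok)
  8/27*1/6 + 23/54*2/3 + 5/18*1/3 = 23/54 = pi_1  (ok)
  8/27*7/12 + 23/54*1/12 + 5/18*1/4 = 5/18 = pi_2  (ok)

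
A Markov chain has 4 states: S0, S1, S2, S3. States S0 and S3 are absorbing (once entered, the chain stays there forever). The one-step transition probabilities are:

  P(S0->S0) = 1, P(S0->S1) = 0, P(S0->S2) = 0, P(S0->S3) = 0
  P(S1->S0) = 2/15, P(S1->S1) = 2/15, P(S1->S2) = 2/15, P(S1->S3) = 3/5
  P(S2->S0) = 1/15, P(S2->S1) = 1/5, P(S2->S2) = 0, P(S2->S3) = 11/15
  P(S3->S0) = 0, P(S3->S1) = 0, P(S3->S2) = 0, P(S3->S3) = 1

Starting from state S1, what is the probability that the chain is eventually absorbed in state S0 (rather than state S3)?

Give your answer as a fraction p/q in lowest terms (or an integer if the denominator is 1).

Let a_i = P(absorbed in S0 | start in state i).
Boundary conditions: a_S0 = 1, a_S3 = 0.
For each transient state i, a_i = sum_j P(i->j) * a_j:
  a_S1 = 2/15*a_S0 + 2/15*a_S1 + 2/15*a_S2 + 3/5*a_S3
  a_S2 = 1/15*a_S0 + 1/5*a_S1 + 0*a_S2 + 11/15*a_S3

Substituting a_S0 = 1 and a_S3 = 0, rearrange to (I - Q) a = r where r[i] = P(i -> S0):
  [13/15, -2/15] . (a_S1, a_S2) = 2/15
  [-1/5, 1] . (a_S1, a_S2) = 1/15

Solving yields:
  a_S1 = 32/189
  a_S2 = 19/189

Starting state is S1, so the absorption probability is a_S1 = 32/189.

Answer: 32/189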